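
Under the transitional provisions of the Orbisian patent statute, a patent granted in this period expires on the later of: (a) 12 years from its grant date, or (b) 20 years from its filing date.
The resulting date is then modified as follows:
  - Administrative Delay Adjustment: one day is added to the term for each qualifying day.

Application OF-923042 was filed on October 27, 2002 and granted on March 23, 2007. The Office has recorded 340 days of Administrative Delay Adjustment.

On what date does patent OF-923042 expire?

(a) grant + 12 years → 23 March 2019.
(b) filing + 20 years → 27 October 2022.
Later of the two: 27 October 2022.
Administrative Delay Adjustment: +340 days → 2 October 2023.

2023-10-02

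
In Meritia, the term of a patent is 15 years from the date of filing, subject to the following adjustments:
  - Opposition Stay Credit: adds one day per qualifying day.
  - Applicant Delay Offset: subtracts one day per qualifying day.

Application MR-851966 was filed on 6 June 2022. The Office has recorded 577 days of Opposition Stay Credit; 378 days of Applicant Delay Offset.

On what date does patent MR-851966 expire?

December 22, 2037

Base term: filing date + 15 years → 6 June 2037.
Opposition Stay Credit: +577 days → 4 January 2039.
Applicant Delay Offset: −378 days → 22 December 2037.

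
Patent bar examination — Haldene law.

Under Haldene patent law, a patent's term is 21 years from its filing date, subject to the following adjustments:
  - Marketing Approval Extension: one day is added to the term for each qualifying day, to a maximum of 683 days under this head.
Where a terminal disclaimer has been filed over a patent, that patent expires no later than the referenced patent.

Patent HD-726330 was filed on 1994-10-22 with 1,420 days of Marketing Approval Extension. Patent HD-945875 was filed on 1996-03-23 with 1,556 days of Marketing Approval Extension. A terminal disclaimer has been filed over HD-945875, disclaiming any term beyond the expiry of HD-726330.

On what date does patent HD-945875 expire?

Natural term of HD-945875:
  Base: filing + 21 years → 23 March 2017.
  Marketing Approval Extension: 1556 days claimed exceeds the 683-day cap, so +683 days → 4 February 2019.
Expiry of referenced patent HD-726330:
  Base: filing + 21 years → 22 October 2015.
  Marketing Approval Extension: 1420 days claimed exceeds the 683-day cap, so +683 days → 4 September 2017.
Terminal disclaimer: HD-945875 expires on the earlier of 4 February 2019 and 4 September 2017.

2017-09-04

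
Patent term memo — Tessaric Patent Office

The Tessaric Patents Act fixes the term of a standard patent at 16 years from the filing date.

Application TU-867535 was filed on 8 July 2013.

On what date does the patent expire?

July 8, 2029

Filing date + 16 years → 8 July 2029.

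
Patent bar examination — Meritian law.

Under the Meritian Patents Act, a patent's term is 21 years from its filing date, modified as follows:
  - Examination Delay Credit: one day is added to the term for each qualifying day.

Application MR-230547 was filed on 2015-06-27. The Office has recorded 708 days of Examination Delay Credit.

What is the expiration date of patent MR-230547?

2038-06-05

Base term: filing date + 21 years → 27 June 2036.
Examination Delay Credit: +708 days → 5 June 2038.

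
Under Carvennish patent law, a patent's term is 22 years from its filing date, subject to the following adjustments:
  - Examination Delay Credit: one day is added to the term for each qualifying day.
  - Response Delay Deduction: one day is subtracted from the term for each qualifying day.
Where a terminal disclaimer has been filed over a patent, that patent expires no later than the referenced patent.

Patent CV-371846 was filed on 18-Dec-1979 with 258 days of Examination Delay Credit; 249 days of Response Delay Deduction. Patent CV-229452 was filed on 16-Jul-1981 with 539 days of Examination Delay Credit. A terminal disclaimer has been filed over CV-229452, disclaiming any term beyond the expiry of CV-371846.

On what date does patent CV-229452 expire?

2001-12-27

Natural term of CV-229452:
  Base: filing + 22 years → 16 July 2003.
  Examination Delay Credit: +539 days → 5 January 2005.
Expiry of referenced patent CV-371846:
  Base: filing + 22 years → 18 December 2001.
  Examination Delay Credit: +258 days → 2 September 2002.
  Response Delay Deduction: −249 days → 27 December 2001.
Terminal disclaimer: CV-229452 expires on the earlier of 5 January 2005 and 27 December 2001.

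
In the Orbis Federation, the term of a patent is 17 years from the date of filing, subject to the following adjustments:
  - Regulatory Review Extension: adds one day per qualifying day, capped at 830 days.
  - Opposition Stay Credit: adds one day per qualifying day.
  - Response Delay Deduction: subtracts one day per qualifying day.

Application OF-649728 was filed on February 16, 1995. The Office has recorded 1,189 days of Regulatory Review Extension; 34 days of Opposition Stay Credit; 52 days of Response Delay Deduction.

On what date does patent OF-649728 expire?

May 8, 2014

Base term: filing date + 17 years → 16 February 2012.
Regulatory Review Extension: 1189 days claimed exceeds the 830-day cap, so +830 days → 26 May 2014.
Opposition Stay Credit: +34 days → 29 June 2014.
Response Delay Deduction: −52 days → 8 May 2014.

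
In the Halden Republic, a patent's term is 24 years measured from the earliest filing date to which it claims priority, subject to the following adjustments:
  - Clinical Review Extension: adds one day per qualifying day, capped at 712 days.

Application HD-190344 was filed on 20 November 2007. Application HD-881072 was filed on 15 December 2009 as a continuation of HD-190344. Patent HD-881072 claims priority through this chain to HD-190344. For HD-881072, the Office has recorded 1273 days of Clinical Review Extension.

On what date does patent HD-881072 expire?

2033-11-01

Earliest priority filing: 20 November 2007.
Base term: 20 November 2007 + 24 years → 20 November 2031.
Clinical Review Extension: 1273 days claimed exceeds the 712-day cap, so +712 days → 1 November 2033.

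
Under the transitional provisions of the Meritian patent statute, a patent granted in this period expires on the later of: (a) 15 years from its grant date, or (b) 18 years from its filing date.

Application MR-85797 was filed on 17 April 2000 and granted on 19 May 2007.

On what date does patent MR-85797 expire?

2022-05-19

(a) grant + 15 years → 19 May 2022.
(b) filing + 18 years → 17 April 2018.
Later of the two: 19 May 2022.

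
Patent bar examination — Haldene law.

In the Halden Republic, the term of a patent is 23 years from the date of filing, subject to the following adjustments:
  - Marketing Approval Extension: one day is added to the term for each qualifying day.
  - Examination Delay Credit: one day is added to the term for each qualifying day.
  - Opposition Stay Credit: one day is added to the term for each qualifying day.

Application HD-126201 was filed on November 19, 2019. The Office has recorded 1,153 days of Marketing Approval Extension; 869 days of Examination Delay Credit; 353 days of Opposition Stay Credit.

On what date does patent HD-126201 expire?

May 21, 2049

Base term: filing date + 23 years → 19 November 2042.
Marketing Approval Extension: +1153 days → 15 January 2046.
Examination Delay Credit: +869 days → 2 June 2048.
Opposition Stay Credit: +353 days → 21 May 2049.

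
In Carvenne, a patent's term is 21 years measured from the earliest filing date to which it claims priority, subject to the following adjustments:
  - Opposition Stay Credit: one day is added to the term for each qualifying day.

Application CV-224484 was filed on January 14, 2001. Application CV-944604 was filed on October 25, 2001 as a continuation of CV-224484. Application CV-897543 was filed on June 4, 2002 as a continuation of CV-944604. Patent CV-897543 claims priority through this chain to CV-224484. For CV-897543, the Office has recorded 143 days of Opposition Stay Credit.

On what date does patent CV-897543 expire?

2022-06-06

Earliest priority filing: 14 January 2001.
Base term: 14 January 2001 + 21 years → 14 January 2022.
Opposition Stay Credit: +143 days → 6 June 2022.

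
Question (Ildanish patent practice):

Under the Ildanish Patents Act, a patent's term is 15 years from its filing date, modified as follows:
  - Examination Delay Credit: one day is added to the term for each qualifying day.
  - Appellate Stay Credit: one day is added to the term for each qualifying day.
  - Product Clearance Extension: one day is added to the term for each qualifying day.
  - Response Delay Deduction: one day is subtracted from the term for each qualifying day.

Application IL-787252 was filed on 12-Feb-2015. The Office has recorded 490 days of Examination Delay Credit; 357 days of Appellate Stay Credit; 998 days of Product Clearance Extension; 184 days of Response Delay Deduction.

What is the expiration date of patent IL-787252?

August 31, 2034

Base term: filing date + 15 years → 12 February 2030.
Examination Delay Credit: +490 days → 17 June 2031.
Appellate Stay Credit: +357 days → 8 June 2032.
Product Clearance Extension: +998 days → 3 March 2035.
Response Delay Deduction: −184 days → 31 August 2034.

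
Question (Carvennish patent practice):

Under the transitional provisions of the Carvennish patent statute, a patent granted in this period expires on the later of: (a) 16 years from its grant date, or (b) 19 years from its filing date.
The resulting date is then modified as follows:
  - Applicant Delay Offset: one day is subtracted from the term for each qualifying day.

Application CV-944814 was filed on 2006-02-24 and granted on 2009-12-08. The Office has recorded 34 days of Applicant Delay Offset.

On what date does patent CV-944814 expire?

(a) grant + 16 years → 8 December 2025.
(b) filing + 19 years → 24 February 2025.
Later of the two: 8 December 2025.
Applicant Delay Offset: −34 days → 4 November 2025.

2025-11-04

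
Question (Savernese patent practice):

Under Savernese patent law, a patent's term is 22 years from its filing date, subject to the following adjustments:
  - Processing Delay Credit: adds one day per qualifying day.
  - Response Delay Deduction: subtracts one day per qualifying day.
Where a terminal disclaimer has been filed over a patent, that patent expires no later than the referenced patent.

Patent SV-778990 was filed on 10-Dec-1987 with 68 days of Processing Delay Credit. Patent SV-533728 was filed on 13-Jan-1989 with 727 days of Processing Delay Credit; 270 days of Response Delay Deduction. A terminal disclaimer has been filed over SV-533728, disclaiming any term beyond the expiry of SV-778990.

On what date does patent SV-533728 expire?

2010-02-16

Natural term of SV-533728:
  Base: filing + 22 years → 13 January 2011.
  Processing Delay Credit: +727 days → 9 January 2013.
  Response Delay Deduction: −270 days → 14 April 2012.
Expiry of referenced patent SV-778990:
  Base: filing + 22 years → 10 December 2009.
  Processing Delay Credit: +68 days → 16 February 2010.
Terminal disclaimer: SV-533728 expires on the earlier of 14 April 2012 and 16 February 2010.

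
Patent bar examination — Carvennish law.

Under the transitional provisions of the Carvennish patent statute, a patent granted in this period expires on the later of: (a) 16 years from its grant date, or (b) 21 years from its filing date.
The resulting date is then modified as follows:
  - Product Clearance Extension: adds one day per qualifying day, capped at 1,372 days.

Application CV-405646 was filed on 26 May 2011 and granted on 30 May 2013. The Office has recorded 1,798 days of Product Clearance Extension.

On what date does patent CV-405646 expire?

(a) grant + 16 years → 30 May 2029.
(b) filing + 21 years → 26 May 2032.
Later of the two: 26 May 2032.
Product Clearance Extension: 1798 days claimed exceeds the 1372-day cap, so +1372 days → 27 February 2036.

2036-02-27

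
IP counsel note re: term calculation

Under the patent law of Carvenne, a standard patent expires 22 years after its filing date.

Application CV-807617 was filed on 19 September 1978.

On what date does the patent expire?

Filing date + 22 years → 19 September 2000.

2000-09-19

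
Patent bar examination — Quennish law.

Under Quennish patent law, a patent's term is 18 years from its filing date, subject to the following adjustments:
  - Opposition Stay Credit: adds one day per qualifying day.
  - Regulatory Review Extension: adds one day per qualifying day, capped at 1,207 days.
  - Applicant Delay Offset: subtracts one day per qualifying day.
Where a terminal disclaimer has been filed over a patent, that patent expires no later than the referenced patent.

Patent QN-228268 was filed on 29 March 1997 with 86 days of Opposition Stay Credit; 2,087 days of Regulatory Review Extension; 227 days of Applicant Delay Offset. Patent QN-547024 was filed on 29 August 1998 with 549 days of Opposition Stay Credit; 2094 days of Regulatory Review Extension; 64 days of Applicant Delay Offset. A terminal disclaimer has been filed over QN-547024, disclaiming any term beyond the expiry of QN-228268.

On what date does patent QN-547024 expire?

February 27, 2018

Natural term of QN-547024:
  Base: filing + 18 years → 29 August 2016.
  Opposition Stay Credit: +549 days → 1 March 2018.
  Regulatory Review Extension: 2094 days claimed exceeds the 1207-day cap, so +1207 days → 20 June 2021.
  Applicant Delay Offset: −64 days → 17 April 2021.
Expiry of referenced patent QN-228268:
  Base: filing + 18 years → 29 March 2015.
  Opposition Stay Credit: +86 days → 23 June 2015.
  Regulatory Review Extension: 2087 days claimed exceeds the 1207-day cap, so +1207 days → 12 October 2018.
  Applicant Delay Offset: −227 days → 27 February 2018.
Terminal disclaimer: QN-547024 expires on the earlier of 17 April 2021 and 27 February 2018.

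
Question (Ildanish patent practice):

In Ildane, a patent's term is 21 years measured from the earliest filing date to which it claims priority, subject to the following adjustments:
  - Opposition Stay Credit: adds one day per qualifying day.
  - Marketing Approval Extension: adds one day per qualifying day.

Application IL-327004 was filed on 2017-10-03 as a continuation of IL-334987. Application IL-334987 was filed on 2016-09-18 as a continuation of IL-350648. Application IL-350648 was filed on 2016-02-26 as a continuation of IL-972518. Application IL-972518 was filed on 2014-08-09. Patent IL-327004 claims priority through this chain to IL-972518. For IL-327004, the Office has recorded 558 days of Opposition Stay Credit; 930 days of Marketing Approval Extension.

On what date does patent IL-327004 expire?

2039-09-05

Earliest priority filing: 9 August 2014.
Base term: 9 August 2014 + 21 years → 9 August 2035.
Opposition Stay Credit: +558 days → 17 February 2037.
Marketing Approval Extension: +930 days → 5 September 2039.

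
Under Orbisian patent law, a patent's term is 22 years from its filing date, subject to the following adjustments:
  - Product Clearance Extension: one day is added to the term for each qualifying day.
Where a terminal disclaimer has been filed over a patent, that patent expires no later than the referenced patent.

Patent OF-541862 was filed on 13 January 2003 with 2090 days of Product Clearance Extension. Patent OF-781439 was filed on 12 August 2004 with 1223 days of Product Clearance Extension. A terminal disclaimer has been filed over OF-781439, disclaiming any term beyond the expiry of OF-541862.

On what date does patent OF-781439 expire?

Natural term of OF-781439:
  Base: filing + 22 years → 12 August 2026.
  Product Clearance Extension: +1223 days → 17 December 2029.
Expiry of referenced patent OF-541862:
  Base: filing + 22 years → 13 January 2025.
  Product Clearance Extension: +2090 days → 4 October 2030.
Terminal disclaimer: OF-781439 expires on the earlier of 17 December 2029 and 4 October 2030.

2029-12-17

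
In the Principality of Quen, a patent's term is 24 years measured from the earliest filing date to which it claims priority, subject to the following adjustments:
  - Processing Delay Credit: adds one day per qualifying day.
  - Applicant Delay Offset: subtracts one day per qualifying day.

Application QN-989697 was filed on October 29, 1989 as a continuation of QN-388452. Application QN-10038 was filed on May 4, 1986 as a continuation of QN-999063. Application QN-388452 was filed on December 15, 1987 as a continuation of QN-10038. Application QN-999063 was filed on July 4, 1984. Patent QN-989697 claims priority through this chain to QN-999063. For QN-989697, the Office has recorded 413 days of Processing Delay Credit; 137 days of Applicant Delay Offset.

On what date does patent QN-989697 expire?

2009-04-06

Earliest priority filing: 4 July 1984.
Base term: 4 July 1984 + 24 years → 4 July 2008.
Processing Delay Credit: +413 days → 21 August 2009.
Applicant Delay Offset: −137 days → 6 April 2009.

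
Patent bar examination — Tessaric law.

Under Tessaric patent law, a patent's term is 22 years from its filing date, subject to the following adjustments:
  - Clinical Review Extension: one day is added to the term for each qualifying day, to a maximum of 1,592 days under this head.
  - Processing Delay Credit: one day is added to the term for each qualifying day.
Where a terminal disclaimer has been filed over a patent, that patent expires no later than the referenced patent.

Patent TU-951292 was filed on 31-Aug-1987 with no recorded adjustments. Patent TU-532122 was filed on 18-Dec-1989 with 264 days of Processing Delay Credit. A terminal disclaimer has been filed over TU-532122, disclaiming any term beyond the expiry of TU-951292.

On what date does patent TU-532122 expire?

Natural term of TU-532122:
  Base: filing + 22 years → 18 December 2011.
  Processing Delay Credit: +264 days → 7 September 2012.
Expiry of referenced patent TU-951292:
  Base: filing + 22 years → 31 August 2009.
Terminal disclaimer: TU-532122 expires on the earlier of 7 September 2012 and 31 August 2009.

August 31, 2009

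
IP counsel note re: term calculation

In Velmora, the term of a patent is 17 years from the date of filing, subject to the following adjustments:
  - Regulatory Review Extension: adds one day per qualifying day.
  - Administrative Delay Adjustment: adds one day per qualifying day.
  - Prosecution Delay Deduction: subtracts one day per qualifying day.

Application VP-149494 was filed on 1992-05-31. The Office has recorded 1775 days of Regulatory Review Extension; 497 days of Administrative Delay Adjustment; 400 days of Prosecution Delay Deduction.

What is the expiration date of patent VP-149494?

2014-07-16

Base term: filing date + 17 years → 31 May 2009.
Regulatory Review Extension: +1775 days → 10 April 2014.
Administrative Delay Adjustment: +497 days → 20 August 2015.
Prosecution Delay Deduction: −400 days → 16 July 2014.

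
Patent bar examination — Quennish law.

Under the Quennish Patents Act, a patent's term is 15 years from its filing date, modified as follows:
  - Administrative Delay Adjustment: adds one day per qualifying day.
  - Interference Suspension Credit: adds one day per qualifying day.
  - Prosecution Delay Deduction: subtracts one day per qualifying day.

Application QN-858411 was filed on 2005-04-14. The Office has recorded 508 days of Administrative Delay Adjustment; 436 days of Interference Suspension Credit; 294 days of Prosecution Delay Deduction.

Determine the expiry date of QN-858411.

January 24, 2022

Base term: filing date + 15 years → 14 April 2020.
Administrative Delay Adjustment: +508 days → 4 September 2021.
Interference Suspension Credit: +436 days → 14 November 2022.
Prosecution Delay Deduction: −294 days → 24 January 2022.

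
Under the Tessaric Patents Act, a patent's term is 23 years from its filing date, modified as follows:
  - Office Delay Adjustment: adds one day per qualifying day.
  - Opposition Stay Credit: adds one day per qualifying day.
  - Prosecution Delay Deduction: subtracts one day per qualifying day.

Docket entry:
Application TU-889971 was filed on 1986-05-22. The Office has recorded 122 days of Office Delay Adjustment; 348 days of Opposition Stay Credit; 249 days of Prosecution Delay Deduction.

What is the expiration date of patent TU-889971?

December 29, 2009

Base term: filing date + 23 years → 22 May 2009.
Office Delay Adjustment: +122 days → 21 September 2009.
Opposition Stay Credit: +348 days → 4 September 2010.
Prosecution Delay Deduction: −249 days → 29 December 2009.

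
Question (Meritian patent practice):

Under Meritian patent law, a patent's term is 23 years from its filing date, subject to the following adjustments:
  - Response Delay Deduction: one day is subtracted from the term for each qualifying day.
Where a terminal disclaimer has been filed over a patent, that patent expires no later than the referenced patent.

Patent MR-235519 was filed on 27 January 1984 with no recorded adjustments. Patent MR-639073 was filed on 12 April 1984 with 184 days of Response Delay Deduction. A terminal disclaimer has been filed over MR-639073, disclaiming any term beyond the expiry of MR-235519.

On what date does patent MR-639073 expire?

October 10, 2006

Natural term of MR-639073:
  Base: filing + 23 years → 12 April 2007.
  Response Delay Deduction: −184 days → 10 October 2006.
Expiry of referenced patent MR-235519:
  Base: filing + 23 years → 27 January 2007.
Terminal disclaimer: MR-639073 expires on the earlier of 10 October 2006 and 27 January 2007.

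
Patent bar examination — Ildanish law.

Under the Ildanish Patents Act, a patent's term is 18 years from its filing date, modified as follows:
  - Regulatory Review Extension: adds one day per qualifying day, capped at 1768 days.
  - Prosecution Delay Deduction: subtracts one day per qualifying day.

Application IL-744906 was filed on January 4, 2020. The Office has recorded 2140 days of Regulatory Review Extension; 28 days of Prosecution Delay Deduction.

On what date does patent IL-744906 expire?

Base term: filing date + 18 years → 4 January 2038.
Regulatory Review Extension: 2140 days claimed exceeds the 1768-day cap, so +1768 days → 7 November 2042.
Prosecution Delay Deduction: −28 days → 10 October 2042.

2042-10-10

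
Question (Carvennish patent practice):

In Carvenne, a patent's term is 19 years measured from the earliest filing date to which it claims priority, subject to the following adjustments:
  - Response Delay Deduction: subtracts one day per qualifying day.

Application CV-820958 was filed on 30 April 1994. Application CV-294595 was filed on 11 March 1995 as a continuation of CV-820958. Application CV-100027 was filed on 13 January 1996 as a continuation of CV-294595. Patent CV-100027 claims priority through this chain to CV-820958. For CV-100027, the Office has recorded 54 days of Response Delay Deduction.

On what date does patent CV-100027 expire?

Earliest priority filing: 30 April 1994.
Base term: 30 April 1994 + 19 years → 30 April 2013.
Response Delay Deduction: −54 days → 7 March 2013.

2013-03-07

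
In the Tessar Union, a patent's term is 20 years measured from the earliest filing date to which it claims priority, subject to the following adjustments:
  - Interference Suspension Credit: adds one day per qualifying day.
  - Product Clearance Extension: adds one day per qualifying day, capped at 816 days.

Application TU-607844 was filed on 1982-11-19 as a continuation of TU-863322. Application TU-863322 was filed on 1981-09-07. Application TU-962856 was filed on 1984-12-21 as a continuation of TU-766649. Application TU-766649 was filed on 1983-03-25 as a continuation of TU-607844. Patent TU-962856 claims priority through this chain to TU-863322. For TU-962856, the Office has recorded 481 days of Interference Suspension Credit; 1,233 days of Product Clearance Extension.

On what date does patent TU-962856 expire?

March 27, 2005

Earliest priority filing: 7 September 1981.
Base term: 7 September 1981 + 20 years → 7 September 2001.
Interference Suspension Credit: +481 days → 1 January 2003.
Product Clearance Extension: 1233 days claimed exceeds the 816-day cap, so +816 days → 27 March 2005.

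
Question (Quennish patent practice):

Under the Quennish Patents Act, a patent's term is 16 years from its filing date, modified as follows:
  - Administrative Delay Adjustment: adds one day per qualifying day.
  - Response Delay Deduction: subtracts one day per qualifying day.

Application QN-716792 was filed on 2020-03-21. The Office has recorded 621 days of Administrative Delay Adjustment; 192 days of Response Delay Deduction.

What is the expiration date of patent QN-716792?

May 24, 2037

Base term: filing date + 16 years → 21 March 2036.
Administrative Delay Adjustment: +621 days → 2 December 2037.
Response Delay Deduction: −192 days → 24 May 2037.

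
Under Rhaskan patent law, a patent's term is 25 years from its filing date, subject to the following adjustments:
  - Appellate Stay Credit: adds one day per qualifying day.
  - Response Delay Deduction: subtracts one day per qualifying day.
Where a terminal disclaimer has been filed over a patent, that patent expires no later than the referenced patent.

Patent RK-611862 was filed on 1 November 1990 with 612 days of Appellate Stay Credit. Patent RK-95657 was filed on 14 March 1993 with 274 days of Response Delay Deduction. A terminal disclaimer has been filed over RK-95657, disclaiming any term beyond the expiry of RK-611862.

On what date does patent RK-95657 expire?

Natural term of RK-95657:
  Base: filing + 25 years → 14 March 2018.
  Response Delay Deduction: −274 days → 13 June 2017.
Expiry of referenced patent RK-611862:
  Base: filing + 25 years → 1 November 2015.
  Appellate Stay Credit: +612 days → 5 July 2017.
Terminal disclaimer: RK-95657 expires on the earlier of 13 June 2017 and 5 July 2017.

2017-06-13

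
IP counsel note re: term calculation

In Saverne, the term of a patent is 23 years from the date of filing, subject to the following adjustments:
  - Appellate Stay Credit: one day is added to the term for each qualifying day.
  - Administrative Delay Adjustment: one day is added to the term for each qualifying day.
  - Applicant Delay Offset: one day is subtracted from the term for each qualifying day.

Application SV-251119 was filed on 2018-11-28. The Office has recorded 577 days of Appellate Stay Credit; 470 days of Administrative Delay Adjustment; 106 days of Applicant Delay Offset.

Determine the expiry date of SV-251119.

2044-06-26

Base term: filing date + 23 years → 28 November 2041.
Appellate Stay Credit: +577 days → 28 June 2043.
Administrative Delay Adjustment: +470 days → 10 October 2044.
Applicant Delay Offset: −106 days → 26 June 2044.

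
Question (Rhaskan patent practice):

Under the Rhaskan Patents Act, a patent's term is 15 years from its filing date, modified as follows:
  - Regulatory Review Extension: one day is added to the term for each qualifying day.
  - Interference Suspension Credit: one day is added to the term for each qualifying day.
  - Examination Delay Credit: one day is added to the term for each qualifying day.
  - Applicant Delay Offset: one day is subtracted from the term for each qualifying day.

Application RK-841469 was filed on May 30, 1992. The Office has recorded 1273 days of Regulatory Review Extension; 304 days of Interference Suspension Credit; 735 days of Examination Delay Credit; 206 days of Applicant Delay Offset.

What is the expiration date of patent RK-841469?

Base term: filing date + 15 years → 30 May 2007.
Regulatory Review Extension: +1273 days → 23 November 2010.
Interference Suspension Credit: +304 days → 23 September 2011.
Examination Delay Credit: +735 days → 27 September 2013.
Applicant Delay Offset: −206 days → 5 March 2013.

2013-03-05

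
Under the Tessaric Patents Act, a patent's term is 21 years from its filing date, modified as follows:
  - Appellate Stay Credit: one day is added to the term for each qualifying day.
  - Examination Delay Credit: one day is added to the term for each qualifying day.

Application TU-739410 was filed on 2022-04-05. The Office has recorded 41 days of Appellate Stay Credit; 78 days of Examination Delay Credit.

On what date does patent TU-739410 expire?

Base term: filing date + 21 years → 5 April 2043.
Appellate Stay Credit: +41 days → 16 May 2043.
Examination Delay Credit: +78 days → 2 August 2043.

August 2, 2043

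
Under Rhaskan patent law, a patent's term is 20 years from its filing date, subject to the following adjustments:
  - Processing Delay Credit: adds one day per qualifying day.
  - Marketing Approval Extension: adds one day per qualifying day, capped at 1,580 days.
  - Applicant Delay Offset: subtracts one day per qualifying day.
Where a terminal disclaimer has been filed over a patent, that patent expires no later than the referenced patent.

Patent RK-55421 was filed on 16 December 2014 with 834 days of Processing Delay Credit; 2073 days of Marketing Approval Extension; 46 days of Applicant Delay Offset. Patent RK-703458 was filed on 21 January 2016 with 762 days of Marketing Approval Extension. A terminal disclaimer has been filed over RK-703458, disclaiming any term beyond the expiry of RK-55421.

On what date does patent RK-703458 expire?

February 21, 2038

Natural term of RK-703458:
  Base: filing + 20 years → 21 January 2036.
  Marketing Approval Extension: 762 days (within the 1580-day cap) → +762 days → 21 February 2038.
Expiry of referenced patent RK-55421:
  Base: filing + 20 years → 16 December 2034.
  Processing Delay Credit: +834 days → 29 March 2037.
  Marketing Approval Extension: 2073 days claimed exceeds the 1580-day cap, so +1580 days → 26 July 2041.
  Applicant Delay Offset: −46 days → 10 June 2041.
Terminal disclaimer: RK-703458 expires on the earlier of 21 February 2038 and 10 June 2041.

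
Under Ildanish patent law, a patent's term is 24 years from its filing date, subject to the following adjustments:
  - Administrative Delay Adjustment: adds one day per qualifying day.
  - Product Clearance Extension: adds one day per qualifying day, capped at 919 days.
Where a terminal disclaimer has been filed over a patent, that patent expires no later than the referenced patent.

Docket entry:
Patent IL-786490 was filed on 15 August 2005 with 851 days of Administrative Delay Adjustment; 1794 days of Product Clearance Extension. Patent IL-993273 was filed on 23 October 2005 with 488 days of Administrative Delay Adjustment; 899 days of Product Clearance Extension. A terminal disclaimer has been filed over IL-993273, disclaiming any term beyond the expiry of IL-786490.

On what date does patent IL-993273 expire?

Natural term of IL-993273:
  Base: filing + 24 years → 23 October 2029.
  Administrative Delay Adjustment: +488 days → 23 February 2031.
  Product Clearance Extension: 899 days (within the 919-day cap) → +899 days → 10 August 2033.
Expiry of referenced patent IL-786490:
  Base: filing + 24 years → 15 August 2029.
  Administrative Delay Adjustment: +851 days → 14 December 2031.
  Product Clearance Extension: 1794 days claimed exceeds the 919-day cap, so +919 days → 20 June 2034.
Terminal disclaimer: IL-993273 expires on the earlier of 10 August 2033 and 20 June 2034.

August 10, 2033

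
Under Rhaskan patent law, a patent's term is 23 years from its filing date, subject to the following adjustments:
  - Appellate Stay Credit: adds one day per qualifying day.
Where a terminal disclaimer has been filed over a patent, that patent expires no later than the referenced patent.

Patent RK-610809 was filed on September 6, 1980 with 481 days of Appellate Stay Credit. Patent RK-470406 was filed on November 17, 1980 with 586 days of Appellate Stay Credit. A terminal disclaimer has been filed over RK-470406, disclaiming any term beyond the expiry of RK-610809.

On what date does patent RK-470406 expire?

December 30, 2004

Natural term of RK-470406:
  Base: filing + 23 years → 17 November 2003.
  Appellate Stay Credit: +586 days → 25 June 2005.
Expiry of referenced patent RK-610809:
  Base: filing + 23 years → 6 September 2003.
  Appellate Stay Credit: +481 days → 30 December 2004.
Terminal disclaimer: RK-470406 expires on the earlier of 25 June 2005 and 30 December 2004.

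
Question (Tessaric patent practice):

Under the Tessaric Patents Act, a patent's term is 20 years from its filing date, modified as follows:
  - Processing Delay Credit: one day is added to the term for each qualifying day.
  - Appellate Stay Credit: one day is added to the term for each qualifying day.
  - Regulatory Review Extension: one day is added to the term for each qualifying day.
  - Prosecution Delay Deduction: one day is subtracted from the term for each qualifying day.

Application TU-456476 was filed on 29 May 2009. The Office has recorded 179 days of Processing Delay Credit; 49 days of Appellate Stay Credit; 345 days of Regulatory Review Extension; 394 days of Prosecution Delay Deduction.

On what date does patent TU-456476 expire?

2029-11-24

Base term: filing date + 20 years → 29 May 2029.
Processing Delay Credit: +179 days → 24 November 2029.
Appellate Stay Credit: +49 days → 12 January 2030.
Regulatory Review Extension: +345 days → 23 December 2030.
Prosecution Delay Deduction: −394 days → 24 November 2029.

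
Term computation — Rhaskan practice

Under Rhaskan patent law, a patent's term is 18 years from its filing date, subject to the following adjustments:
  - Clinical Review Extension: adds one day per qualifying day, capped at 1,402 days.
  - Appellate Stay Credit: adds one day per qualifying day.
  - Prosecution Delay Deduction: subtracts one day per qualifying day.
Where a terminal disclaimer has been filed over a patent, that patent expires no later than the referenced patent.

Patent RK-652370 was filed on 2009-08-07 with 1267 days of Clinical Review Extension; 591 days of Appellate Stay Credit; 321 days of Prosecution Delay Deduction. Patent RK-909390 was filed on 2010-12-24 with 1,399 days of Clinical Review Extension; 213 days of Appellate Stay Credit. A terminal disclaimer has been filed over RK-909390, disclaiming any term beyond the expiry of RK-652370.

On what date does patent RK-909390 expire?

Natural term of RK-909390:
  Base: filing + 18 years → 24 December 2028.
  Clinical Review Extension: 1399 days (within the 1402-day cap) → +1399 days → 23 October 2032.
  Appellate Stay Credit: +213 days → 24 May 2033.
Expiry of referenced patent RK-652370:
  Base: filing + 18 years → 7 August 2027.
  Clinical Review Extension: 1267 days (within the 1402-day cap) → +1267 days → 25 January 2031.
  Appellate Stay Credit: +591 days → 7 September 2032.
  Prosecution Delay Deduction: −321 days → 22 October 2031.
Terminal disclaimer: RK-909390 expires on the earlier of 24 May 2033 and 22 October 2031.

2031-10-22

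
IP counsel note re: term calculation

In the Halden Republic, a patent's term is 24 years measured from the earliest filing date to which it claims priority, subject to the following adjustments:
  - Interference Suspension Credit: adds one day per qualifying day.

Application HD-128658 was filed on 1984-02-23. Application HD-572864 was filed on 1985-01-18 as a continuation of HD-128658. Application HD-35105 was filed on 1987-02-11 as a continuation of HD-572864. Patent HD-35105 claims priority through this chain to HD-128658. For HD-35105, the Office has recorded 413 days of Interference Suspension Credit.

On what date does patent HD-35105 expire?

Earliest priority filing: 23 February 1984.
Base term: 23 February 1984 + 24 years → 23 February 2008.
Interference Suspension Credit: +413 days → 11 April 2009.

April 11, 2009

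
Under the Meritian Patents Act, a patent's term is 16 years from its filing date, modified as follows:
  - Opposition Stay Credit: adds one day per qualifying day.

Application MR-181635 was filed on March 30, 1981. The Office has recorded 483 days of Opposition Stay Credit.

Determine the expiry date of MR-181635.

1998-07-26

Base term: filing date + 16 years → 30 March 1997.
Opposition Stay Credit: +483 days → 26 July 1998.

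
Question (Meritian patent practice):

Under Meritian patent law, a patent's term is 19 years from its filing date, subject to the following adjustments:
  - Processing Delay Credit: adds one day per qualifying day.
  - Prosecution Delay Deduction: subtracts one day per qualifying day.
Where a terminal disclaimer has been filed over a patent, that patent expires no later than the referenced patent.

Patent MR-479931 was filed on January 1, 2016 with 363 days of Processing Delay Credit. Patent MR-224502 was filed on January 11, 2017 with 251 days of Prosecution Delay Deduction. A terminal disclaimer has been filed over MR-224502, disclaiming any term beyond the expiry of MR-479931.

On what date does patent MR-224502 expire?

May 5, 2035

Natural term of MR-224502:
  Base: filing + 19 years → 11 January 2036.
  Prosecution Delay Deduction: −251 days → 5 May 2035.
Expiry of referenced patent MR-479931:
  Base: filing + 19 years → 1 January 2035.
  Processing Delay Credit: +363 days → 30 December 2035.
Terminal disclaimer: MR-224502 expires on the earlier of 5 May 2035 and 30 December 2035.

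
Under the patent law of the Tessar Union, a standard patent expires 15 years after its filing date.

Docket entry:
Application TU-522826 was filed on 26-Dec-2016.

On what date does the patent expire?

Filing date + 15 years → 26 December 2031.

2031-12-26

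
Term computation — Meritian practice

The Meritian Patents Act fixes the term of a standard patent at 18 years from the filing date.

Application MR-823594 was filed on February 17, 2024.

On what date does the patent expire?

Filing date + 18 years → 17 February 2042.

February 17, 2042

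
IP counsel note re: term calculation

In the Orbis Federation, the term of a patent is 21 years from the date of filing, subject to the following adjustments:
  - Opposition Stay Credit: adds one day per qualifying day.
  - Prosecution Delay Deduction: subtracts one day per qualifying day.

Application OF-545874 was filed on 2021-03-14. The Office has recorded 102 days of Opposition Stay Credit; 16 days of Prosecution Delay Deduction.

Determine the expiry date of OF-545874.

June 8, 2042

Base term: filing date + 21 years → 14 March 2042.
Opposition Stay Credit: +102 days → 24 June 2042.
Prosecution Delay Deduction: −16 days → 8 June 2042.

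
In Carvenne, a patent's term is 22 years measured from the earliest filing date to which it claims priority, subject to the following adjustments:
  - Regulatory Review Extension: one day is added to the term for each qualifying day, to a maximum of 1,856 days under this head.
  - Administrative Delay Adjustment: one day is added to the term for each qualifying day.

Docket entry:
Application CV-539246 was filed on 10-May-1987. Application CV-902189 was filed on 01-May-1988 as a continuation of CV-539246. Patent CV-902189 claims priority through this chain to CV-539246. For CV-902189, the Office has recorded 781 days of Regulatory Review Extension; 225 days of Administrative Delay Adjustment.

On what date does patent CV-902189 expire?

Earliest priority filing: 10 May 1987.
Base term: 10 May 1987 + 22 years → 10 May 2009.
Regulatory Review Extension: 781 days (within the 1856-day cap) → +781 days → 30 June 2011.
Administrative Delay Adjustment: +225 days → 10 February 2012.

2012-02-10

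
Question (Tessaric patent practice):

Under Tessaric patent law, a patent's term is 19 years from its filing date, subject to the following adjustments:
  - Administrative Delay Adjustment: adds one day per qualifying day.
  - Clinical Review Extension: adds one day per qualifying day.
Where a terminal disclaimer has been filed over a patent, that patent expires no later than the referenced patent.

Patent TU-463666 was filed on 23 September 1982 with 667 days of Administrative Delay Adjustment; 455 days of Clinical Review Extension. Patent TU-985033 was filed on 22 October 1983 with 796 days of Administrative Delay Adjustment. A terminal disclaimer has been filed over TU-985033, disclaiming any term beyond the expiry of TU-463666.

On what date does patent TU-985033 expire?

October 19, 2004

Natural term of TU-985033:
  Base: filing + 19 years → 22 October 2002.
  Administrative Delay Adjustment: +796 days → 26 December 2004.
Expiry of referenced patent TU-463666:
  Base: filing + 19 years → 23 September 2001.
  Administrative Delay Adjustment: +667 days → 22 July 2003.
  Clinical Review Extension: +455 days → 19 October 2004.
Terminal disclaimer: TU-985033 expires on the earlier of 26 December 2004 and 19 October 2004.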